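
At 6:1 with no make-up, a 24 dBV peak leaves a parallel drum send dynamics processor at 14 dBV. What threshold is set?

Input is 12 dB above T (since output overshoot × R = input overshoot: (14 − T)·6 = 24 − T gives T = 12 dBV).
Check: 12 + (24 − 12)/6 = 12 + 2 = 14 dBV. ✓

12 dBV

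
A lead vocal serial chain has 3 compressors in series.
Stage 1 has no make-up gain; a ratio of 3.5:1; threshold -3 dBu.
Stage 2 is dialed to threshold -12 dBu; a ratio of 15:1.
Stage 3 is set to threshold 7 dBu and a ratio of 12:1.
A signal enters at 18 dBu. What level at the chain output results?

Stage 1: overshoot 21 dB → 21/3.5 = 6 dB → 3 dBu.
Stage 2: 3 dBu is 15 dB over -12 dBu; at 15:1 that becomes 1 dB over, giving -11 dBu.
Stage 3: -11 dBu is at or below the 7 dBu threshold — no compression; output -11 dBu.

-11 dBu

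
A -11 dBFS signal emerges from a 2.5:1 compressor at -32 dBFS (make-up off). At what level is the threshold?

Input is 35 dB above T (since output overshoot × R = input overshoot: (-32 − T)·2.5 = -11 − T gives T = -46 dBFS).
Check: -46 + (-11 − (-46))/2.5 = -46 + 14 = -32 dBFS. ✓

-46 dBFS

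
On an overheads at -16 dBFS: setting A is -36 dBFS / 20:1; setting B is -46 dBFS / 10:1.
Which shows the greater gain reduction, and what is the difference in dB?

A: overshoot 20 dB → output overshoot 1 dB → GR 19 dB.
B: overshoot 30 dB → output overshoot 3 dB → GR 27 dB.
B applies 8 dB more gain reduction.

B, by 8 dB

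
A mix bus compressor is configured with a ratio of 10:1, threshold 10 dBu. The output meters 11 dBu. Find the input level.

20 dBu

That's 1 dB above the 10 dBu threshold.
Before 10:1 compression the overshoot was 1 × 10 = 10 dB, so input = 10 + 10 = 20 dBu.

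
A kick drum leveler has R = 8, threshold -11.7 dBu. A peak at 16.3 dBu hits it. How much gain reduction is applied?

Overshoot = 16.3 − (-11.7) = 28 dB.
After 8:1 compression the overshoot becomes 28/8 = 3.5 dB.
So the signal is attenuated by 28 − 3.5 = 24.5 dB.

24.5 dB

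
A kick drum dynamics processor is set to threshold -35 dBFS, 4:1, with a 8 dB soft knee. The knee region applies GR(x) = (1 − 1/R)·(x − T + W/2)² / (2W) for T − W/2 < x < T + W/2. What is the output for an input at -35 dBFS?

-35.75 dBFS

x − T + W/2 = -35 − (-35) + 4 = 4.
GR = (1 − 1/4) × 4² / 16 = 0.75 × 16 / 16 = 0.75 dB.
Output = -35 − 0.75 = -35.75 dBFS.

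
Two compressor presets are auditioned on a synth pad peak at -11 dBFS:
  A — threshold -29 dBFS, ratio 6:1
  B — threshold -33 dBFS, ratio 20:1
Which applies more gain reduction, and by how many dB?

A: 18 dB over, compressed to 3 dB over, so 15 dB of GR.
B: 22 dB over, compressed to 1.1 dB over, so 20.9 dB of GR.
Difference: 5.9 dB in favour of B.

B, by 5.9 dB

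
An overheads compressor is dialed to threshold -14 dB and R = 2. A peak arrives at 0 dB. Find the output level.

-7 dB

0 dB sits 14 dB over threshold.
At 2:1 the overshoot is divided by 2, leaving 7 dB above threshold.
That puts the output at -7 dB.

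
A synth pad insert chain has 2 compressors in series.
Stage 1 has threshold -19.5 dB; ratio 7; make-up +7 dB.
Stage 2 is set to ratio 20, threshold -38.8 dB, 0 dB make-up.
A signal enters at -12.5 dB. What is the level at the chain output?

-37.435 dB

Stage 1: 7 dB above -19.5 dB, reduced 7:1 to 1 dB above → -18.5 dB; +7 dB make-up → -11.5 dB.
Stage 2: overshoot 27.3 dB → 27.3/20 = 1.365 dB → -37.435 dB.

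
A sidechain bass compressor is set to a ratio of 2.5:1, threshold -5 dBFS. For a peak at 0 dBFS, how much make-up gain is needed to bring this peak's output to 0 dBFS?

3 dB

Overshoot 5 dB → 5/2.5 = 2 dB after compression, so the compressed level is -5 + 2 = -3 dBFS.
Make-up = target − compressed = 0 − (-3) = 3 dB.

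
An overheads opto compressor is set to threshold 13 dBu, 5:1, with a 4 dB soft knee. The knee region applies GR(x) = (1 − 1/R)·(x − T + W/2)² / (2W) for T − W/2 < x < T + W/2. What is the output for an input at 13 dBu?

x − T + W/2 = 13 − 13 + 2 = 2.
GR = (1 − 1/5) × 2² / 8 = 0.8 × 4 / 8 = 0.4 dB.
Output = 13 − 0.4 = 12.6 dBu.

12.6 dBu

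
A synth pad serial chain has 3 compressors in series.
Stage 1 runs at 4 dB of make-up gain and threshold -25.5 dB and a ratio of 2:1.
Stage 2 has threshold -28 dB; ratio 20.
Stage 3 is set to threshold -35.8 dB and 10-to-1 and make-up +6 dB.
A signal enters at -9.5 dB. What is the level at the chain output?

-28.9475 dB

Stage 1: overshoot 16 dB → 16/2 = 8 dB → -17.5 dB; +4 dB make-up → -13.5 dB.
Stage 2: 14.5 dB above -28 dB, reduced 20:1 to 0.725 dB above → -27.275 dB.
Stage 3: overshoot 8.525 dB → 8.525/10 = 0.8525 dB → -34.9475 dB; +6 dB make-up → -28.9475 dB.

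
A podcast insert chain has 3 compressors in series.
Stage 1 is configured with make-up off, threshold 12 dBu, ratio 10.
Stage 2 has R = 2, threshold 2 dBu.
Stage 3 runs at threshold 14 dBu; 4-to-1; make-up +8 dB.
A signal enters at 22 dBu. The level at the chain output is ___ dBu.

Stage 1: 10 dB above 12 dBu, reduced 10:1 to 1 dB above → 13 dBu.
Stage 2: overshoot 11 dB → 11/2 = 5.5 dB → 7.5 dBu.
Stage 3: 7.5 dBu is at or below the 14 dBu threshold — no compression; make-up brings it to 15.5 dBu.

15.5 dBu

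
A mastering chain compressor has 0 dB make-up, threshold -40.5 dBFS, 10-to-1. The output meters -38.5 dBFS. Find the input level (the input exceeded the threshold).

-20.5 dBFS

The compressed level sits -38.5 − (-40.5) = 2 dB over threshold.
Undo the ratio: input overshoot = 2 × 10 = 20 dB, giving input = -20.5 dBFS.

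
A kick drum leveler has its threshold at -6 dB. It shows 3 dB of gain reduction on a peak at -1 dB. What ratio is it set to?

2.5:1

Input overshoot = -1 − (-6) = 5 dB.
Output overshoot = 5 − 3 = 2 dB.
Ratio = input overshoot / output overshoot = 5 / 2 = 2.5.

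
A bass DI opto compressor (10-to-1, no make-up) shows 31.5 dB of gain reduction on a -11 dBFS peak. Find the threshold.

Input is 35 dB above T (since output overshoot × R = input overshoot: (-42.5 − T)·10 = -11 − T gives T = -46 dBFS).
Check: -46 + (-11 − (-46))/10 = -46 + 3.5 = -42.5 dBFS. ✓

-46 dBFS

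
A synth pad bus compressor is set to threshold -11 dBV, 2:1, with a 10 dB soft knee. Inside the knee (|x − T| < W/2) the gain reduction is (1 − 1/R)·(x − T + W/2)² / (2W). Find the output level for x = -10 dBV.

-10.9 dBV

x − T + W/2 = -10 − (-11) + 5 = 6.
GR = (1 − 1/2) × 6² / 20 = 0.5 × 36 / 20 = 0.9 dB.
Output = -10 − 0.9 = -10.9 dBV.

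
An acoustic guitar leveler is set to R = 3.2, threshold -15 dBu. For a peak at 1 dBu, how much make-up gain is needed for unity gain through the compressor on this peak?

Overshoot 16 dB → 16/3.2 = 5 dB after compression, so the compressed level is -15 + 5 = -10 dBu.
Make-up = target − compressed = 1 − (-10) = 11 dB.

11 dB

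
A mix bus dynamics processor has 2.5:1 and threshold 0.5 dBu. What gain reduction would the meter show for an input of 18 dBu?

Overshoot = 18 − 0.5 = 17.5 dB.
After 2.5:1 compression the overshoot becomes 17.5/2.5 = 7 dB.
So the signal is attenuated by 17.5 − 7 = 10.5 dB.

10.5 dB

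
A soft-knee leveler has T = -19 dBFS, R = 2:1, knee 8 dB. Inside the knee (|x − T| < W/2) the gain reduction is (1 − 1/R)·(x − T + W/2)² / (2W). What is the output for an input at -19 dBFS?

x − T + W/2 = -19 − (-19) + 4 = 4.
GR = (1 − 1/2) × 4² / 16 = 0.5 × 16 / 16 = 0.5 dB.
Output = -19 − 0.5 = -19.5 dBFS.

-19.5 dBFS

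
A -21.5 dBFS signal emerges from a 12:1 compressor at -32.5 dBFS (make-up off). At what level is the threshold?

-33.5 dBFS

Input is 12 dB above T (since output overshoot × R = input overshoot: (-32.5 − T)·12 = -21.5 − T gives T = -33.5 dBFS).
Check: -33.5 + (-21.5 − (-33.5))/12 = -33.5 + 1 = -32.5 dBFS. ✓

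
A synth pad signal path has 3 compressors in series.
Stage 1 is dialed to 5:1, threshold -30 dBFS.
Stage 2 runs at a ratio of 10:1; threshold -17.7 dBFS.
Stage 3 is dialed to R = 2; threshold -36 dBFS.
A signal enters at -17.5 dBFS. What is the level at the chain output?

Stage 1: 12.5 dB above -30 dBFS, reduced 5:1 to 2.5 dB above → -27.5 dBFS.
Stage 2: below threshold (-27.5 ≤ -17.7); passes unchanged; output -27.5 dBFS.
Stage 3: -27.5 dBFS is 8.5 dB over -36 dBFS; at 2:1 that becomes 4.25 dB over, giving -31.75 dBFS.

-31.75 dBFS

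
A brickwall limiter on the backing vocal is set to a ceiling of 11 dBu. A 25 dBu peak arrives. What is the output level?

11 dBu

A brickwall limiter is an ∞:1 compressor: any input above the ceiling is clamped to 11 dBu.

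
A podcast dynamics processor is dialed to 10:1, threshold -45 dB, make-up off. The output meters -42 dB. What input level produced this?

-15 dB

The compressed level sits -42 − (-45) = 3 dB over threshold.
Input overshoot = R × output overshoot = 30 dB → input = -45 + 30 = -15 dB.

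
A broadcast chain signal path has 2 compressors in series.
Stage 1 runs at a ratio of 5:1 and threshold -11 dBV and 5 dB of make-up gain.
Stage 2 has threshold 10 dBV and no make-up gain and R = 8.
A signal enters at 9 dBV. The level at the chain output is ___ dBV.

-2 dBV

Stage 1: 20 dB above -11 dBV, reduced 5:1 to 4 dB above → -7 dBV; +5 dB make-up → -2 dBV.
Stage 2: -2 dBV ≤ 10 dBV, so stage 2 doesn't engage; output -2 dBV.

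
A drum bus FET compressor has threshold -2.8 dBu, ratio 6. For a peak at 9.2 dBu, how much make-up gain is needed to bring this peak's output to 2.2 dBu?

3 dB

Without make-up, output = threshold + overshoot/6 = -2.8 + 2 = -0.8 dBu.
Gap to target: 3 dB.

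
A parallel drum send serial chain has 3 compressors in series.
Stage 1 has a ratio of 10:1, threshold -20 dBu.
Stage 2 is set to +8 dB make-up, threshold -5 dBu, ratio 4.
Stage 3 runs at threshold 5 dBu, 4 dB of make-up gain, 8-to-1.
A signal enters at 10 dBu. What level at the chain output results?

-5 dBu

Stage 1: 10 dBu is 30 dB over -20 dBu; at 10:1 that becomes 3 dB over, giving -17 dBu.
Stage 2: -17 dBu is at or below the -5 dBu threshold — no compression; make-up brings it to -9 dBu.
Stage 3: -9 dBu is at or below the 5 dBu threshold — no compression; make-up brings it to -5 dBu.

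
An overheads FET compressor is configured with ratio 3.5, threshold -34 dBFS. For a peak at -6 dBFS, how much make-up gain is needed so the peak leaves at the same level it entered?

20 dB

The peak compresses to -34 + 28/3.5 = -26 dBFS.
To reach -6 dBFS requires -6 − (-26) = 20 dB of make-up.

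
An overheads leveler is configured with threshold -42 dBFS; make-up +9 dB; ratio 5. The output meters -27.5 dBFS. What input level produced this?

-14.5 dBFS

Before make-up, the level was -27.5 − 9 = -36.5 dBFS.
Post-compression overshoot = -36.5 − (-42) = 5.5 dB.
Undo the ratio: input overshoot = 5.5 × 5 = 27.5 dB, giving input = -14.5 dBFS.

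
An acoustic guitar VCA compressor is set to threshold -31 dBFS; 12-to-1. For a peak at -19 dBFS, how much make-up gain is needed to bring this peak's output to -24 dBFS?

The peak compresses to -31 + 12/12 = -30 dBFS.
To reach -24 dBFS requires -24 − (-30) = 6 dB of make-up.

6 dB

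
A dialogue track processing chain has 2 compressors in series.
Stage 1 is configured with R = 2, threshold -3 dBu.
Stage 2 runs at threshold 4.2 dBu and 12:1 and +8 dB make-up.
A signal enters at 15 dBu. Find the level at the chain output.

12.35 dBu

Stage 1: 18 dB above -3 dBu, reduced 2:1 to 9 dB above → 6 dBu.
Stage 2: 1.8 dB above 4.2 dBu, reduced 12:1 to 0.15 dB above → 4.35 dBu; +8 dB make-up → 12.35 dBu.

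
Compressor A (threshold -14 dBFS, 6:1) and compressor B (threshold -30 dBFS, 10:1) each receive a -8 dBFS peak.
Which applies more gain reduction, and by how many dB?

B, by 14.8 dB

A: 6 dB over, compressed to 1 dB over, so 5 dB of GR.
B: 22 dB over, compressed to 2.2 dB over, so 19.8 dB of GR.
B applies 14.8 dB more gain reduction.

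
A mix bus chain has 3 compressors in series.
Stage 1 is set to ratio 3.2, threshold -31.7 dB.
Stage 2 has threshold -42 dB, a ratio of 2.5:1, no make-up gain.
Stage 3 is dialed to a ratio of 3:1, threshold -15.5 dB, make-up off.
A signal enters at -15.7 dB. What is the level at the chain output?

-35.88 dB

Stage 1: 16 dB above -31.7 dB, reduced 3.2:1 to 5 dB above → -26.7 dB.
Stage 2: 15.3 dB above -42 dB, reduced 2.5:1 to 6.12 dB above → -35.88 dB.
Stage 3: -35.88 dB ≤ -15.5 dB, so stage 3 doesn't engage; output -35.88 dB.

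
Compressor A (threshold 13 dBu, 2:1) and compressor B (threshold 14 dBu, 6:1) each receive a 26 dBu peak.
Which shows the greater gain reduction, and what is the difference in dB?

B, by 3.5 dB

A: 13 dB over, compressed to 6.5 dB over, so 6.5 dB of GR.
B: 12 dB over, compressed to 2 dB over, so 10 dB of GR.
Difference: 3.5 dB in favour of B.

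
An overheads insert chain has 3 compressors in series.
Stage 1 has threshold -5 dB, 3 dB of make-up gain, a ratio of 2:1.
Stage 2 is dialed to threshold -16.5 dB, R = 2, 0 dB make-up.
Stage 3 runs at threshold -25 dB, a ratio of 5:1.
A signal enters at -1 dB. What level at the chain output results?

Stage 1: overshoot 4 dB → 4/2 = 2 dB → -3 dB; +3 dB make-up → 0 dB.
Stage 2: 16.5 dB above -16.5 dB, reduced 2:1 to 8.25 dB above → -8.25 dB.
Stage 3: overshoot 16.75 dB → 16.75/5 = 3.35 dB → -21.65 dB.

-21.65 dB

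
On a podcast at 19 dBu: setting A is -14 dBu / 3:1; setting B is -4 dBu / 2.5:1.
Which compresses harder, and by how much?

A: GR = 33 − 33/3 = 22 dB.
B: GR = 23 − 23/2.5 = 13.8 dB.
A reduces 8.2 dB more.

A, by 8.2 dB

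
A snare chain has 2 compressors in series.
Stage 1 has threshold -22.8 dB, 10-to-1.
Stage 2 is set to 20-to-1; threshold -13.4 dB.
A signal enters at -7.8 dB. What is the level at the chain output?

-21.3 dB

Stage 1: overshoot 15 dB → 15/10 = 1.5 dB → -21.3 dB.
Stage 2: -21.3 dB ≤ -13.4 dB, so stage 2 doesn't engage; output -21.3 dB.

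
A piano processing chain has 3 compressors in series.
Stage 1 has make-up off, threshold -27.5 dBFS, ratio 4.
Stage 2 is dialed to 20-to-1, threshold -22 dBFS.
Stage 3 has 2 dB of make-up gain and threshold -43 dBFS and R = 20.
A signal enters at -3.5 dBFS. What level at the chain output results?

Stage 1: -3.5 dBFS is 24 dB over -27.5 dBFS; at 4:1 that becomes 6 dB over, giving -21.5 dBFS.
Stage 2: -21.5 dBFS is 0.5 dB over -22 dBFS; at 20:1 that becomes 0.025 dB over, giving -21.975 dBFS.
Stage 3: -21.975 dBFS is 21.025 dB over -43 dBFS; at 20:1 that becomes 1.05125 dB over, giving -41.94875 dBFS; +2 dB make-up → -39.94875 dBFS.

-39.94875 dBFS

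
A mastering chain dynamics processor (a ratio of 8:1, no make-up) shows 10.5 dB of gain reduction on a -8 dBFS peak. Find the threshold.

-20 dBFS

Gain reduction = -8 − (-18.5) = 10.5 dB; output overshoot = GR / (R − 1) = 10.5 / 7 = 1.5 dB.
Threshold = output − output overshoot = -18.5 − 1.5 = -20 dBFS.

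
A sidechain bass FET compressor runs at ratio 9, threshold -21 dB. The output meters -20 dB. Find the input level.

That's 1 dB above the -21 dB threshold.
Before 9:1 compression the overshoot was 1 × 9 = 9 dB, so input = -21 + 9 = -12 dB.

-12 dB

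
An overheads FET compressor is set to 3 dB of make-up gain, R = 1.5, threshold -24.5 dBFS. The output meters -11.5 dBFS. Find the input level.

-9.5 dBFS

Remove make-up: -11.5 − 3 = -14.5 dBFS.
Post-compression overshoot = -14.5 − (-24.5) = 10 dB.
Undo the ratio: input overshoot = 10 × 1.5 = 15 dB, giving input = -9.5 dBFS.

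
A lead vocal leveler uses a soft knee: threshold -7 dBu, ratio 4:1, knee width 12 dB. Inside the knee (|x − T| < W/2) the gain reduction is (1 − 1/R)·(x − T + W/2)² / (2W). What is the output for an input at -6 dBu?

x − T + W/2 = -6 − (-7) + 6 = 7.
GR = (1 − 1/4) × 7² / 24 = 0.75 × 49 / 24 = 1.53125 dB.
Output = -6 − 1.53125 = -7.53125 dBu.

-7.53125 dBu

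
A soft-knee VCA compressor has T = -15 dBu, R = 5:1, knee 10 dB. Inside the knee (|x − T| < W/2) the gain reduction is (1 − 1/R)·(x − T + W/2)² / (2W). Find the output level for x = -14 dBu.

-15.44 dBu

x − T + W/2 = -14 − (-15) + 5 = 6.
GR = (1 − 1/5) × 6² / 20 = 0.8 × 36 / 20 = 1.44 dB.
Output = -14 − 1.44 = -15.44 dBu.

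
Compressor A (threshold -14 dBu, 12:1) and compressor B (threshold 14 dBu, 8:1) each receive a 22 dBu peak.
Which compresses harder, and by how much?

A, by 26 dB

A: GR = 36 − 36/12 = 33 dB.
B: GR = 8 − 8/8 = 7 dB.
Difference: 26 dB in favour of A.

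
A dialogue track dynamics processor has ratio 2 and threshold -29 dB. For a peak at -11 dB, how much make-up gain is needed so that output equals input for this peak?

9 dB

Without make-up, output = threshold + overshoot/2 = -29 + 9 = -20 dB.
Gap to target: 9 dB.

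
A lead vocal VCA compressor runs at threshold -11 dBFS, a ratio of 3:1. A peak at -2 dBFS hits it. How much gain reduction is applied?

6 dB

Overshoot = -2 − (-11) = 9 dB.
At 3:1, output sits 9/3 = 3 dB above threshold.
GR = overshoot in − overshoot out = 9 − 3 = 6 dB.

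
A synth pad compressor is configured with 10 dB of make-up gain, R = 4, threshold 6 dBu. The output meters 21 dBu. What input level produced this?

Stripping the +10 dB make-up gives 11 dBu at the gain stage.
The compressed level sits 11 − 6 = 5 dB over threshold.
Undo the ratio: input overshoot = 5 × 4 = 20 dB, giving input = 26 dBu.

26 dBu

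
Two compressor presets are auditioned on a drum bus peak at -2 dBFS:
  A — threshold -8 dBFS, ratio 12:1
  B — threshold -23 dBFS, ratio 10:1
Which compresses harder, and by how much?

A: GR = 6 − 6/12 = 5.5 dB.
B: GR = 21 − 21/10 = 18.9 dB.
B reduces 13.4 dB more.

B, by 13.4 dB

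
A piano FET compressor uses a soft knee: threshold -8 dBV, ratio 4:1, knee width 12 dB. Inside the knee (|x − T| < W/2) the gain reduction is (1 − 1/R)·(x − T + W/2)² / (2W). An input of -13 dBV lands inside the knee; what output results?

x − T + W/2 = -13 − (-8) + 6 = 1.
GR = (1 − 1/4) × 1² / 24 = 0.75 × 1 / 24 = 0.03125 dB.
Output = -13 − 0.03125 = -13.03125 dBV.

-13.03125 dBV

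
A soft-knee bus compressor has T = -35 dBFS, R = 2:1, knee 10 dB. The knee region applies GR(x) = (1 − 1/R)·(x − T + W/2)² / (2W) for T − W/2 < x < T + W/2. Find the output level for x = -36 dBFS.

-36.4 dBFS

x − T + W/2 = -36 − (-35) + 5 = 4.
GR = (1 − 1/2) × 4² / 20 = 0.5 × 16 / 20 = 0.4 dB.
Output = -36 − 0.4 = -36.4 dBFS.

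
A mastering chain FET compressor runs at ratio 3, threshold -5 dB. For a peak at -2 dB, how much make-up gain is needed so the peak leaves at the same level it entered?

The peak compresses to -5 + 3/3 = -4 dB.
To reach -2 dB requires -2 − (-4) = 2 dB of make-up.

2 dB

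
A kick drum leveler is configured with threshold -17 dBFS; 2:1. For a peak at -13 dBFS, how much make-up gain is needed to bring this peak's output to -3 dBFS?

12 dB

Without make-up, output = threshold + overshoot/2 = -17 + 2 = -15 dBFS.
Gap to target: 12 dB.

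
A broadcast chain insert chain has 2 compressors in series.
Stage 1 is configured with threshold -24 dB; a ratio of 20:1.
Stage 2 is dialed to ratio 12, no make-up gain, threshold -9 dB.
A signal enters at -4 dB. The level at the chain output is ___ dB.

-23 dB

Stage 1: overshoot 20 dB → 20/20 = 1 dB → -23 dB.
Stage 2: -23 dB is at or below the -9 dB threshold — no compression; output -23 dB.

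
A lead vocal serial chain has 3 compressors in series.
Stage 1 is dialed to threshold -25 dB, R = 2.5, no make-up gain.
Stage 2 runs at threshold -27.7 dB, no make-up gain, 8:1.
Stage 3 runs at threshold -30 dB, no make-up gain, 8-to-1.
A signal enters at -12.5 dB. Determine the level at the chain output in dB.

Stage 1: -12.5 dB is 12.5 dB over -25 dB; at 2.5:1 that becomes 5 dB over, giving -20 dB.
Stage 2: 7.7 dB above -27.7 dB, reduced 8:1 to 0.9625 dB above → -26.7375 dB.
Stage 3: -26.7375 dB is 3.2625 dB over -30 dB; at 8:1 that becomes 0.407813 dB over, giving -29.592188 dB.

-29.592188 dB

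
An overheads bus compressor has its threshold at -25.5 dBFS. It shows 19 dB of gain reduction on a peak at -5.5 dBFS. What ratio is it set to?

Input overshoot = -5.5 − (-25.5) = 20 dB.
Output overshoot = 20 − 19 = 1 dB.
Ratio = input overshoot / output overshoot = 20 / 1 = 20.

20:1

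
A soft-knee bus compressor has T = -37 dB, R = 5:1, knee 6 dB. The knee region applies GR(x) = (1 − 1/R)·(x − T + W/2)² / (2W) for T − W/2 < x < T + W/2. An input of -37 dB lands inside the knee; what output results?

-37.6 dB

x − T + W/2 = -37 − (-37) + 3 = 3.
GR = (1 − 1/5) × 3² / 12 = 0.8 × 9 / 12 = 0.6 dB.
Output = -37 − 0.6 = -37.6 dB.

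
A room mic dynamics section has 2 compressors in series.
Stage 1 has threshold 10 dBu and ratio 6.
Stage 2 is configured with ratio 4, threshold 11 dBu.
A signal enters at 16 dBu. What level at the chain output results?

11 dBu

Stage 1: 6 dB above 10 dBu, reduced 6:1 to 1 dB above → 11 dBu.
Stage 2: 11 dBu ≤ 11 dBu, so stage 2 doesn't engage; output 11 dBu.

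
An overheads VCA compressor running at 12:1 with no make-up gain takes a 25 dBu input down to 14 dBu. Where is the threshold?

13 dBu

Input is 12 dB above T (since output overshoot × R = input overshoot: (14 − T)·12 = 25 − T gives T = 13 dBu).
Check: 13 + (25 − 13)/12 = 13 + 1 = 14 dBu. ✓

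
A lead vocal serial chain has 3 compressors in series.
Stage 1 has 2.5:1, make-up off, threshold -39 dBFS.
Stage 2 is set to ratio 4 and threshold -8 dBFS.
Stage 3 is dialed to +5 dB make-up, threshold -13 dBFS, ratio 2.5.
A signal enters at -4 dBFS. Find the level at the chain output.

Stage 1: -4 dBFS is 35 dB over -39 dBFS; at 2.5:1 that becomes 14 dB over, giving -25 dBFS.
Stage 2: below threshold (-25 ≤ -8); passes unchanged; output -25 dBFS.
Stage 3: below threshold (-25 ≤ -13); passes unchanged; make-up brings it to -20 dBFS.

-20 dBFS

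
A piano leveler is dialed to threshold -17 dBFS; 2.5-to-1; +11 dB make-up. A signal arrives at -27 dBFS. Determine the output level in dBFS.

-16 dBFS

-27 dBFS is 10 dB below the -17 dBFS threshold, so no gain reduction is applied.
Make-up gain adds 11 dB: -27 + 11 = -16 dBFS.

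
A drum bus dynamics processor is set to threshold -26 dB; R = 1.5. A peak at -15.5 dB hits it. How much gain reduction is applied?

Overshoot = -15.5 − (-26) = 10.5 dB.
After 1.5:1 compression the overshoot becomes 10.5/1.5 = 7 dB.
So the signal is attenuated by 10.5 − 7 = 3.5 dB.

3.5 dB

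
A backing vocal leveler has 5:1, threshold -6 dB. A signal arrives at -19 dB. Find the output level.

-19 dB

-19 dB is 13 dB below the -6 dB threshold, so no gain reduction is applied.
Output = input = -19 dB.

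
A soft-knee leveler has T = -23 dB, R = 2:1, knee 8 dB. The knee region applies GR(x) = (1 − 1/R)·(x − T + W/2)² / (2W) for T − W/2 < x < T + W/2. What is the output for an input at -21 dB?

-22.125 dB

x − T + W/2 = -21 − (-23) + 4 = 6.
GR = (1 − 1/2) × 6² / 16 = 0.5 × 36 / 16 = 1.125 dB.
Output = -21 − 1.125 = -22.125 dB.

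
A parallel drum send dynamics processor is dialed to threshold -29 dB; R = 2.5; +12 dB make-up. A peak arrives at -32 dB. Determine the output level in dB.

-20 dB

-32 dB is 3 dB below the -29 dB threshold, so no gain reduction is applied.
Make-up gain adds 12 dB: -32 + 12 = -20 dB.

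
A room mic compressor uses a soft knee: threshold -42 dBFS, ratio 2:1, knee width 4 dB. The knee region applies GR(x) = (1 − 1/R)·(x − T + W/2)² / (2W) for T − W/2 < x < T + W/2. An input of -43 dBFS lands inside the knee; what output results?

x − T + W/2 = -43 − (-42) + 2 = 1.
GR = (1 − 1/2) × 1² / 8 = 0.5 × 1 / 8 = 0.0625 dB.
Output = -43 − 0.0625 = -43.0625 dBFS.

-43.0625 dBFS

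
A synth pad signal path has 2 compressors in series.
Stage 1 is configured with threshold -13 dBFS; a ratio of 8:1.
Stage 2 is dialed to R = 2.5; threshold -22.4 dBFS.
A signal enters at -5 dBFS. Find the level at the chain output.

Stage 1: overshoot 8 dB → 8/8 = 1 dB → -12 dBFS.
Stage 2: overshoot 10.4 dB → 10.4/2.5 = 4.16 dB → -18.24 dBFS.

-18.24 dBFS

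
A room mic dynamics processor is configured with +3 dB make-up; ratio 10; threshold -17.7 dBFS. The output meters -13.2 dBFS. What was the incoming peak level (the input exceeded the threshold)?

Stripping the +3 dB make-up gives -16.2 dBFS at the gain stage.
That's 1.5 dB above the -17.7 dBFS threshold.
Undo the ratio: input overshoot = 1.5 × 10 = 15 dB, giving input = -2.7 dBFS.

-2.7 dBFS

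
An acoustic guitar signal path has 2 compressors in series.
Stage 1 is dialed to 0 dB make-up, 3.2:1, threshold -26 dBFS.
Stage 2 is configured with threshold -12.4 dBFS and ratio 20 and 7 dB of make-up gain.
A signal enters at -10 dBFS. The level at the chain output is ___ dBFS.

Stage 1: overshoot 16 dB → 16/3.2 = 5 dB → -21 dBFS.
Stage 2: -21 dBFS ≤ -12.4 dBFS, so stage 2 doesn't engage; make-up brings it to -14 dBFS.

-14 dBFS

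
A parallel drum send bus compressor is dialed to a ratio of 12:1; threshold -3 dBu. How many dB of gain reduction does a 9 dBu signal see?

11 dB

The signal is 12 dB above threshold.
A 12:1 ratio leaves 1 dB of that excess.
GR = overshoot in − overshoot out = 12 − 1 = 11 dB.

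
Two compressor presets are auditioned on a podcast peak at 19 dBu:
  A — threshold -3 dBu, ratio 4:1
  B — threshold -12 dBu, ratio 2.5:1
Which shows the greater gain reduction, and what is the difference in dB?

B, by 2.1 dB

A: GR = 22 − 22/4 = 16.5 dB.
B: GR = 31 − 31/2.5 = 18.6 dB.
B applies 2.1 dB more gain reduction.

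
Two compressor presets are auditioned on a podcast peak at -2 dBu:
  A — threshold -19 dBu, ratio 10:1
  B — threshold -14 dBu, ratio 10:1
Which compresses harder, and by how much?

A: overshoot 17 dB → output overshoot 1.7 dB → GR 15.3 dB.
B: overshoot 12 dB → output overshoot 1.2 dB → GR 10.8 dB.
Difference: 4.5 dB in favour of A.

A, by 4.5 dB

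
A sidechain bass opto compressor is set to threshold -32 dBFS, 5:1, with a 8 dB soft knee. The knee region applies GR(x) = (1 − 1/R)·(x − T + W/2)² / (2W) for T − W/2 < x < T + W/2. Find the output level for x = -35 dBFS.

x − T + W/2 = -35 − (-32) + 4 = 1.
GR = (1 − 1/5) × 1² / 16 = 0.8 × 1 / 16 = 0.05 dB.
Output = -35 − 0.05 = -35.05 dBFS.

-35.05 dBFS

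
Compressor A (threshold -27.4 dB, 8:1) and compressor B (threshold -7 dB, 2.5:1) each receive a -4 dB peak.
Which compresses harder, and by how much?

A, by 18.675 dB

A: overshoot 23.4 dB → output overshoot 2.925 dB → GR 20.475 dB.
B: overshoot 3 dB → output overshoot 1.2 dB → GR 1.8 dB.
Difference: 18.675 dB in favour of A.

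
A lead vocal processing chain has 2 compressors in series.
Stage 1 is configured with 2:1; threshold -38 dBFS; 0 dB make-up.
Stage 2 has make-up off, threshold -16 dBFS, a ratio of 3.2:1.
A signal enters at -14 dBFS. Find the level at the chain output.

Stage 1: -14 dBFS is 24 dB over -38 dBFS; at 2:1 that becomes 12 dB over, giving -26 dBFS.
Stage 2: below threshold (-26 ≤ -16); passes unchanged; output -26 dBFS.

-26 dBFS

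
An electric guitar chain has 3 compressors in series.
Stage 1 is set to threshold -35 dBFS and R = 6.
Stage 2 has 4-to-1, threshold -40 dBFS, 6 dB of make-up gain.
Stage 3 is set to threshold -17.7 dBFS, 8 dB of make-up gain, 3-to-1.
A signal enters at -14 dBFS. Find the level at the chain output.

-23.875 dBFS

Stage 1: overshoot 21 dB → 21/6 = 3.5 dB → -31.5 dBFS.
Stage 2: overshoot 8.5 dB → 8.5/4 = 2.125 dB → -37.875 dBFS; +6 dB make-up → -31.875 dBFS.
Stage 3: -31.875 dBFS is at or below the -17.7 dBFS threshold — no compression; make-up brings it to -23.875 dBFS.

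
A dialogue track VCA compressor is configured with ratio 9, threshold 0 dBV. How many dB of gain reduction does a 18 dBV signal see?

The signal is 18 dB above threshold.
At 9:1, output sits 18/9 = 2 dB above threshold.
So the signal is attenuated by 18 − 2 = 16 dB.

16 dB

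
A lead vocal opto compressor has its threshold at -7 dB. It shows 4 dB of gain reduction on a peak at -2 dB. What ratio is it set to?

5:1

Input overshoot = -2 − (-7) = 5 dB.
Output overshoot = 5 − 4 = 1 dB.
Ratio = input overshoot / output overshoot = 5 / 1 = 5.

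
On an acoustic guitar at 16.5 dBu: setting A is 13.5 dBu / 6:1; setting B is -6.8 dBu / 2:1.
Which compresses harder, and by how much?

A: GR = 3 − 3/6 = 2.5 dB.
B: GR = 23.3 − 23.3/2 = 11.65 dB.
B reduces 9.15 dB more.

B, by 9.15 dB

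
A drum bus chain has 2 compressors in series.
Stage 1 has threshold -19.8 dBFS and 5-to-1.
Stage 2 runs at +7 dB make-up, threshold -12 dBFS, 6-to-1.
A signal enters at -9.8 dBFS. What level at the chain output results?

-10.8 dBFS

Stage 1: 10 dB above -19.8 dBFS, reduced 5:1 to 2 dB above → -17.8 dBFS.
Stage 2: -17.8 dBFS is at or below the -12 dBFS threshold — no compression; make-up brings it to -10.8 dBFS.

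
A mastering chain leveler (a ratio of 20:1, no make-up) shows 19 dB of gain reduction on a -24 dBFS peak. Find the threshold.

-44 dBFS

Input is 20 dB above T (since output overshoot × R = input overshoot: (-43 − T)·20 = -24 − T gives T = -44 dBFS).
Check: -44 + (-24 − (-44))/20 = -44 + 1 = -43 dBFS. ✓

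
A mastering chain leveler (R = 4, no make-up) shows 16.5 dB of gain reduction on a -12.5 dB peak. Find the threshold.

-34.5 dB

Input is 22 dB above T (since output overshoot × R = input overshoot: (-29 − T)·4 = -12.5 − T gives T = -34.5 dB).
Check: -34.5 + (-12.5 − (-34.5))/4 = -34.5 + 5.5 = -29 dB. ✓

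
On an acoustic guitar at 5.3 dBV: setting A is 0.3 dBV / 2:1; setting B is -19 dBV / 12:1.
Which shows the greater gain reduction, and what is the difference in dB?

A: GR = 5 − 5/2 = 2.5 dB.
B: GR = 24.3 − 24.3/12 = 22.275 dB.
B reduces 19.775 dB more.

B, by 19.775 dB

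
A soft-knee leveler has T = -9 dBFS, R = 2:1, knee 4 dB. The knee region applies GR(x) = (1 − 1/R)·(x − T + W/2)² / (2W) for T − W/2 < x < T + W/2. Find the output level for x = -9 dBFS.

x − T + W/2 = -9 − (-9) + 2 = 2.
GR = (1 − 1/2) × 2² / 8 = 0.5 × 4 / 8 = 0.25 dB.
Output = -9 − 0.25 = -9.25 dBFS.

-9.25 dBFS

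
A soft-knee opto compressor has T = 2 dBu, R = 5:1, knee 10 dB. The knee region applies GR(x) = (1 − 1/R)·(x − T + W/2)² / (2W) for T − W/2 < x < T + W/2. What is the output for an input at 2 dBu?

1 dBu

x − T + W/2 = 2 − 2 + 5 = 5.
GR = (1 − 1/5) × 5² / 20 = 0.8 × 25 / 20 = 1 dB.
Output = 2 − 1 = 1 dBu.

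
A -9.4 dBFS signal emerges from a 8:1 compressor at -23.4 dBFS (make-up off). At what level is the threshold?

-25.4 dBFS

Let T be the threshold. Output overshoot = (input overshoot)/R, so -23.4 − T = (-9.4 − T)/8.
8·(-23.4 − T) = -9.4 − T → 7·T = -187.2 − (-9.4) = -177.8.
T = -177.8/7 = -25.4 dBFS.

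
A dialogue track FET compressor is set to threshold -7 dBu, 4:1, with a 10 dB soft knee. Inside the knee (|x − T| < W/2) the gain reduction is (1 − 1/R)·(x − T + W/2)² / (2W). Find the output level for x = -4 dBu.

x − T + W/2 = -4 − (-7) + 5 = 8.
GR = (1 − 1/4) × 8² / 20 = 0.75 × 64 / 20 = 2.4 dB.
Output = -4 − 2.4 = -6.4 dBu.

-6.4 dBu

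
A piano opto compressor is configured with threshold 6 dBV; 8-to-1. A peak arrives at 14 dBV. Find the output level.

7 dBV

The input is 8 dB above the 6 dBV threshold.
The 8 dB excess becomes 1 dB after 8:1 reduction.
So the level is 6 + 1 = 7 dBV.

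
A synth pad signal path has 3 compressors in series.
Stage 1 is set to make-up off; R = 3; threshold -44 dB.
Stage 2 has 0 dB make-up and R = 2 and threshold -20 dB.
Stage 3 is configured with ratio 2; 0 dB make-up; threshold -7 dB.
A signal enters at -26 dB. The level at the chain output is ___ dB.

-38 dB

Stage 1: overshoot 18 dB → 18/3 = 6 dB → -38 dB.
Stage 2: -38 dB ≤ -20 dB, so stage 2 doesn't engage; output -38 dB.
Stage 3: below threshold (-38 ≤ -7); passes unchanged; output -38 dB.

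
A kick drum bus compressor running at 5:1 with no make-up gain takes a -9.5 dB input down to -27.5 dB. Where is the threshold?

Input is 22.5 dB above T (since output overshoot × R = input overshoot: (-27.5 − T)·5 = -9.5 − T gives T = -32 dB).
Check: -32 + (-9.5 − (-32))/5 = -32 + 4.5 = -27.5 dB. ✓

-32 dB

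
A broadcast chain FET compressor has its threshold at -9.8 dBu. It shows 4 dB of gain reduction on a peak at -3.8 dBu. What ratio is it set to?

3:1

Input overshoot = -3.8 − (-9.8) = 6 dB.
Output overshoot = 6 − 4 = 2 dB.
Ratio = input overshoot / output overshoot = 6 / 2 = 3.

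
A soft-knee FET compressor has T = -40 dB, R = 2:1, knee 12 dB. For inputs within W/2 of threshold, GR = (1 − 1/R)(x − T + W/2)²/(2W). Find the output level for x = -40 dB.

x − T + W/2 = -40 − (-40) + 6 = 6.
GR = (1 − 1/2) × 6² / 24 = 0.5 × 36 / 24 = 0.75 dB.
Output = -40 − 0.75 = -40.75 dB.

-40.75 dB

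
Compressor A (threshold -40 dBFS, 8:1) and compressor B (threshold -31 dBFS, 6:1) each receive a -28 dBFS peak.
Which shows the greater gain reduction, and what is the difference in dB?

A: overshoot 12 dB → output overshoot 1.5 dB → GR 10.5 dB.
B: overshoot 3 dB → output overshoot 0.5 dB → GR 2.5 dB.
Difference: 8 dB in favour of A.

A, by 8 dB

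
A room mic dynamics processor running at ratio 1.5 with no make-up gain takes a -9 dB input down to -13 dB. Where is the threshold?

Let T be the threshold. Output overshoot = (input overshoot)/R, so -13 − T = (-9 − T)/1.5.
1.5·(-13 − T) = -9 − T → 0.5·T = -19.5 − (-9) = -10.5.
T = -10.5/0.5 = -21 dB.

-21 dB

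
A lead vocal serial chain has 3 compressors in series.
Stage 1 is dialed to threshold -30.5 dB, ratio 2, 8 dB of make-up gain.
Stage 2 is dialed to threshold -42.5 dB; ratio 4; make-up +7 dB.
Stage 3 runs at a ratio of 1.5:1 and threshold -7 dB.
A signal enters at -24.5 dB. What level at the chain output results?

Stage 1: overshoot 6 dB → 6/2 = 3 dB → -27.5 dB; +8 dB make-up → -19.5 dB.
Stage 2: -19.5 dB is 23 dB over -42.5 dB; at 4:1 that becomes 5.75 dB over, giving -36.75 dB; +7 dB make-up → -29.75 dB.
Stage 3: below threshold (-29.75 ≤ -7); passes unchanged; output -29.75 dB.

-29.75 dB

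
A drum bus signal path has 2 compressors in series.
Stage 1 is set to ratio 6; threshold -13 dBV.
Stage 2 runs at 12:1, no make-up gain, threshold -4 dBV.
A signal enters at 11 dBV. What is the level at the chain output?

-9 dBV

Stage 1: 24 dB above -13 dBV, reduced 6:1 to 4 dB above → -9 dBV.
Stage 2: -9 dBV is at or below the -4 dBV threshold — no compression; output -9 dBV.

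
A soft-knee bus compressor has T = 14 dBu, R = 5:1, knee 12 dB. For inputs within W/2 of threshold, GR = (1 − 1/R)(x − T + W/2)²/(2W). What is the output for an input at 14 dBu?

x − T + W/2 = 14 − 14 + 6 = 6.
GR = (1 − 1/5) × 6² / 24 = 0.8 × 36 / 24 = 1.2 dB.
Output = 14 − 1.2 = 12.8 dBu.

12.8 dBu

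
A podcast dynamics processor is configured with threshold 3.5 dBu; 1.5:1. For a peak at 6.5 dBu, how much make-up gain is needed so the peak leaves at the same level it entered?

Overshoot 3 dB → 3/1.5 = 2 dB after compression, so the compressed level is 3.5 + 2 = 5.5 dBu.
Make-up = target − compressed = 6.5 − 5.5 = 1 dB.

1 dB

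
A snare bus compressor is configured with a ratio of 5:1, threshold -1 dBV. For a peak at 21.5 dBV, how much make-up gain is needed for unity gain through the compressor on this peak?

18 dB

The peak compresses to -1 + 22.5/5 = 3.5 dBV.
To reach 21.5 dBV requires 21.5 − 3.5 = 18 dB of make-up.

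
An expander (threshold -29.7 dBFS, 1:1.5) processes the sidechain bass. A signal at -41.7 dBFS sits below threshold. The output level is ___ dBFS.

-47.7 dBFS

The input is 12 dB below the -29.7 dBFS threshold.
A 1:1.5 expander multiplies undershoot by 1.5: 12 × 1.5 = 18 dB below threshold.
Output = -29.7 − 18 = -47.7 dBFS.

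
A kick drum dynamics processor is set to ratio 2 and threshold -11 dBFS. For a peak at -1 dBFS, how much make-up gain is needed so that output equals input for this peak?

5 dB

The peak compresses to -11 + 10/2 = -6 dBFS.
To reach -1 dBFS requires -1 − (-6) = 5 dB of make-up.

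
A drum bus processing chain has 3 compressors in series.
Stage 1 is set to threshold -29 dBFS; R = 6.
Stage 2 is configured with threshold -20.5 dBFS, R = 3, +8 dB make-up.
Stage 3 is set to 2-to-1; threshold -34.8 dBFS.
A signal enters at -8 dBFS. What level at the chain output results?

-26.15 dBFS

Stage 1: -8 dBFS is 21 dB over -29 dBFS; at 6:1 that becomes 3.5 dB over, giving -25.5 dBFS.
Stage 2: -25.5 dBFS ≤ -20.5 dBFS, so stage 2 doesn't engage; make-up brings it to -17.5 dBFS.
Stage 3: -17.5 dBFS is 17.3 dB over -34.8 dBFS; at 2:1 that becomes 8.65 dB over, giving -26.15 dBFS.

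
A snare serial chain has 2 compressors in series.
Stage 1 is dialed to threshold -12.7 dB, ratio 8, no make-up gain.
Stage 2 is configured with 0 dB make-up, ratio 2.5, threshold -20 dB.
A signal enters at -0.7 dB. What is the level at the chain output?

Stage 1: 12 dB above -12.7 dB, reduced 8:1 to 1.5 dB above → -11.2 dB.
Stage 2: overshoot 8.8 dB → 8.8/2.5 = 3.52 dB → -16.48 dB.

-16.48 dB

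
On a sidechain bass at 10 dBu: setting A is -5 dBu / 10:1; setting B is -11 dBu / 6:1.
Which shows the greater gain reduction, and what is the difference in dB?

B, by 4 dB

A: overshoot 15 dB → output overshoot 1.5 dB → GR 13.5 dB.
B: overshoot 21 dB → output overshoot 3.5 dB → GR 17.5 dB.
Difference: 4 dB in favour of B.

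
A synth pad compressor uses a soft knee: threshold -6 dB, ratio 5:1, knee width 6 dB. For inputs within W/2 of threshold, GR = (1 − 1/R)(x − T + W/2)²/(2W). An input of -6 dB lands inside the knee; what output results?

-6.6 dB

x − T + W/2 = -6 − (-6) + 3 = 3.
GR = (1 − 1/5) × 3² / 12 = 0.8 × 9 / 12 = 0.6 dB.
Output = -6 − 0.6 = -6.6 dB.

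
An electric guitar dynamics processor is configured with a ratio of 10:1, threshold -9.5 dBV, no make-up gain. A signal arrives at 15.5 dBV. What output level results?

-7 dBV

15.5 dBV sits 25 dB over threshold.
At 10:1 the overshoot is divided by 10, leaving 2.5 dB above threshold.
That puts the output at -7 dBV.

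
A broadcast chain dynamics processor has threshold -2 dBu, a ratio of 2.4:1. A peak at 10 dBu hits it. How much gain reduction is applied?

7 dB

Overshoot = 10 − (-2) = 12 dB.
After 2.4:1 compression the overshoot becomes 12/2.4 = 5 dB.
GR = overshoot in − overshoot out = 12 − 5 = 7 dB.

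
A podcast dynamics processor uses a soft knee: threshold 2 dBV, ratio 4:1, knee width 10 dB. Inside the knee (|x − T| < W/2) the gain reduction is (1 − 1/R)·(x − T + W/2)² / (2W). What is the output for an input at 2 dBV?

x − T + W/2 = 2 − 2 + 5 = 5.
GR = (1 − 1/4) × 5² / 20 = 0.75 × 25 / 20 = 0.9375 dB.
Output = 2 − 0.9375 = 1.0625 dBV.

1.0625 dBV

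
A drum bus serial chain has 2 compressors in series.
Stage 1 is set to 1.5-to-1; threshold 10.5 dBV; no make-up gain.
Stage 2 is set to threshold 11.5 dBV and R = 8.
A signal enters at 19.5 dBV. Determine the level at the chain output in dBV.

12.125 dBV

Stage 1: 9 dB above 10.5 dBV, reduced 1.5:1 to 6 dB above → 16.5 dBV.
Stage 2: overshoot 5 dB → 5/8 = 0.625 dB → 12.125 dBV.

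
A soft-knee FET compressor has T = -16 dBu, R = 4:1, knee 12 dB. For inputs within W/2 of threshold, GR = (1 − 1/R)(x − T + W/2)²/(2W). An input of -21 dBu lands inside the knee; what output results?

-21.03125 dBu

x − T + W/2 = -21 − (-16) + 6 = 1.
GR = (1 − 1/4) × 1² / 24 = 0.75 × 1 / 24 = 0.03125 dB.
Output = -21 − 0.03125 = -21.03125 dBu.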